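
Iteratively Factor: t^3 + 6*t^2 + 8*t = (t + 2)*(t^2 + 4*t) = (t + 2)*(t + 4)*(t)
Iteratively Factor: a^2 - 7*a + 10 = (a - 2)*(a - 5)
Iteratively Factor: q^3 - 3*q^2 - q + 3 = (q - 1)*(q^2 - 2*q - 3) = (q - 3)*(q - 1)*(q + 1)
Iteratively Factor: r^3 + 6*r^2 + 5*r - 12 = (r + 3)*(r^2 + 3*r - 4) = (r - 1)*(r + 3)*(r + 4)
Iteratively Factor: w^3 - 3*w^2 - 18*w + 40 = (w + 4)*(w^2 - 7*w + 10) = (w - 2)*(w + 4)*(w - 5)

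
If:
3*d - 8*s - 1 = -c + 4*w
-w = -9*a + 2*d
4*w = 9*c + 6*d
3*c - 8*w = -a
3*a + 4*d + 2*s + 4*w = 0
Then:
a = 102/9167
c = -418/9167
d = 531/9167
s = -9/89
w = -144/9167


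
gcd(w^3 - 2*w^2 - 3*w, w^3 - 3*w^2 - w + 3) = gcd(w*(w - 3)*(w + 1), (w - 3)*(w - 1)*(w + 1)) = w^2 - 2*w - 3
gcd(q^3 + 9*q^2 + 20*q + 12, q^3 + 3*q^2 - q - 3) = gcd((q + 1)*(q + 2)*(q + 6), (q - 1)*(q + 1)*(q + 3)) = q + 1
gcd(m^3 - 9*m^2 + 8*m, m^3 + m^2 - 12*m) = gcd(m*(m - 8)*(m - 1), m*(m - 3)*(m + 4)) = m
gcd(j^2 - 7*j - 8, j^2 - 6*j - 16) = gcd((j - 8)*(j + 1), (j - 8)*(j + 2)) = j - 8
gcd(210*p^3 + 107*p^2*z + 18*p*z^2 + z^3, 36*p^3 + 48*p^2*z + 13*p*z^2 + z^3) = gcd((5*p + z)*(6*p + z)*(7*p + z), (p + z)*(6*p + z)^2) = 6*p + z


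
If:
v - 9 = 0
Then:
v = 9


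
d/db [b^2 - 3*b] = 2*b - 3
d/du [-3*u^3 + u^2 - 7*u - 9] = -9*u^2 + 2*u - 7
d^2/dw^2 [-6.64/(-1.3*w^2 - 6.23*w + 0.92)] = (-22.4432*w^2 - 107.55472*w + 6.64*(2.6*w + 6.23)*(5.2*w + 12.46) + 15.88288)/(1.3*w^2 + 6.23*w - 0.92)^3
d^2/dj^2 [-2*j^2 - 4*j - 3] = -4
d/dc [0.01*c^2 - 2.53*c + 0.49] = 0.02*c - 2.53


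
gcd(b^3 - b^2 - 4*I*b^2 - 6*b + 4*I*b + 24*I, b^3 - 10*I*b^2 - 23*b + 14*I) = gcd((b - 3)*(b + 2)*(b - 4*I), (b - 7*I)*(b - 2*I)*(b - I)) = 1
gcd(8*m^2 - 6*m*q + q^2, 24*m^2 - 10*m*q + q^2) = -4*m + q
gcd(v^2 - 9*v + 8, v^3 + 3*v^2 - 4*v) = v - 1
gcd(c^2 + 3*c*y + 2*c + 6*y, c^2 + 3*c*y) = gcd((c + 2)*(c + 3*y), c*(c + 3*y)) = c + 3*y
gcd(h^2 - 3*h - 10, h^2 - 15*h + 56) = 1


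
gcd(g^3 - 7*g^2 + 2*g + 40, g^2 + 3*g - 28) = g - 4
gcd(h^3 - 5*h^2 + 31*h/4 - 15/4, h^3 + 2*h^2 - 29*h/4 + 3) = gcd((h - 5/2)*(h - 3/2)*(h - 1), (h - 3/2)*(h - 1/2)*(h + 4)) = h - 3/2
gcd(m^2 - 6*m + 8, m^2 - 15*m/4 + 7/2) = m - 2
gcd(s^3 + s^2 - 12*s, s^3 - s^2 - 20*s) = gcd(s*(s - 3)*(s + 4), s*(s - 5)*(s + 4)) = s^2 + 4*s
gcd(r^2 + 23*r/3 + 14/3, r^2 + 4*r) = 1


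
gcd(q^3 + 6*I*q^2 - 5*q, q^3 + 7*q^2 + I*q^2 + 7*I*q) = q^2 + I*q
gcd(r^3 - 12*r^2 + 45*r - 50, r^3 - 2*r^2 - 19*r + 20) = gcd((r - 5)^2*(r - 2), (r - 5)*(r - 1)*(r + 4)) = r - 5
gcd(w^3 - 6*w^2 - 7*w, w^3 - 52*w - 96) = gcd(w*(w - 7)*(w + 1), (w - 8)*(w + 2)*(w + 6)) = 1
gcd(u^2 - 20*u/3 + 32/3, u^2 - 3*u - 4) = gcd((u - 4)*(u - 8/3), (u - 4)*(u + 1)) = u - 4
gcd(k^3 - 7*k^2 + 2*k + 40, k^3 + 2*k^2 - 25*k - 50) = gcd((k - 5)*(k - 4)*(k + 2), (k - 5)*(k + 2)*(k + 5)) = k^2 - 3*k - 10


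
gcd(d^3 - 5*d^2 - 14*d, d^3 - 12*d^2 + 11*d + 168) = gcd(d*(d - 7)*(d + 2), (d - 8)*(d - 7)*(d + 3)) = d - 7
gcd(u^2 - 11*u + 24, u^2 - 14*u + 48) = u - 8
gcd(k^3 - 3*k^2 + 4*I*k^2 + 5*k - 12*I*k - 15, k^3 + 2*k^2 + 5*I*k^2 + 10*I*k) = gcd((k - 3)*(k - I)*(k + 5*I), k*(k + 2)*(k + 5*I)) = k + 5*I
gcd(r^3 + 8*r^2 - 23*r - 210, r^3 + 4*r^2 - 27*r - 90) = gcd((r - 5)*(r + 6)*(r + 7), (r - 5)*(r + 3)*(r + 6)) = r^2 + r - 30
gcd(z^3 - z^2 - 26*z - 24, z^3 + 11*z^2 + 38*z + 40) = z + 4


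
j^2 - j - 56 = (j - 8)*(j + 7)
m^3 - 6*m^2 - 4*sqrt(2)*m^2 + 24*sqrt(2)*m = m*(m - 6)*(m - 4*sqrt(2))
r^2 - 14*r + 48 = (r - 8)*(r - 6)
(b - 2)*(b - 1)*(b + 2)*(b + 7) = b^4 + 6*b^3 - 11*b^2 - 24*b + 28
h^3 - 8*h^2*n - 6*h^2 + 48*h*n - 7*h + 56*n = (h - 7)*(h + 1)*(h - 8*n)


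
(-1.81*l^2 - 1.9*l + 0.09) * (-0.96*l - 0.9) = 1.7376*l^3 + 3.453*l^2 + 1.6236*l - 0.081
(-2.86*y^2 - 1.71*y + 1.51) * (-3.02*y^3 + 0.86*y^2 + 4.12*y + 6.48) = 8.6372*y^5 + 2.7046*y^4 - 17.814*y^3 - 24.2794*y^2 - 4.8596*y + 9.7848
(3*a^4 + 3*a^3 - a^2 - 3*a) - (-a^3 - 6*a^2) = 3*a^4 + 4*a^3 + 5*a^2 - 3*a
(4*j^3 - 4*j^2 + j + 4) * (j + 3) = 4*j^4 + 8*j^3 - 11*j^2 + 7*j + 12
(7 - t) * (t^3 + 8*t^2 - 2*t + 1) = -t^4 - t^3 + 58*t^2 - 15*t + 7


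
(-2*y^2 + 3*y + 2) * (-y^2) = 2*y^4 - 3*y^3 - 2*y^2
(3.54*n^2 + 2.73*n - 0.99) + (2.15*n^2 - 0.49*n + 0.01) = 5.69*n^2 + 2.24*n - 0.98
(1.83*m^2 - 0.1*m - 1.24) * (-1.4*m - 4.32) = -2.562*m^3 - 7.7656*m^2 + 2.168*m + 5.3568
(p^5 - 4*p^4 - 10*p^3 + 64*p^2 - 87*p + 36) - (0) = p^5 - 4*p^4 - 10*p^3 + 64*p^2 - 87*p + 36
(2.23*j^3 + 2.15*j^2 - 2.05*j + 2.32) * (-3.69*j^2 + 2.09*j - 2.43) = -8.2287*j^5 - 3.2728*j^4 + 6.6391*j^3 - 18.0698*j^2 + 9.8303*j - 5.6376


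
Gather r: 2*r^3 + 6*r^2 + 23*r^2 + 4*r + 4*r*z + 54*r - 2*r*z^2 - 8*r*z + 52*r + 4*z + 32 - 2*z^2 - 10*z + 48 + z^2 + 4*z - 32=2*r^3 + 29*r^2 + r*(-2*z^2 - 4*z + 110) - z^2 - 2*z + 48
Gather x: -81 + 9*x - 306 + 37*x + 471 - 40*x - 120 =6*x - 36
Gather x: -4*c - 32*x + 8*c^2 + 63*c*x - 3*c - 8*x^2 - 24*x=8*c^2 - 7*c - 8*x^2 + x*(63*c - 56)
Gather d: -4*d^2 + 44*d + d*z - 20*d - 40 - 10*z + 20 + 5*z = -4*d^2 + d*(z + 24) - 5*z - 20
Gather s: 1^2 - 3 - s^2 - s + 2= -s^2 - s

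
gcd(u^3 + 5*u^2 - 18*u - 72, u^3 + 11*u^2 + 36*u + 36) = u^2 + 9*u + 18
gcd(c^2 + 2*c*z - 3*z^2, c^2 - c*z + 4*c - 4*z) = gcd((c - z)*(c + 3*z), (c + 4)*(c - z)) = -c + z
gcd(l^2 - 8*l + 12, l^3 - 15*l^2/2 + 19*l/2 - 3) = l - 6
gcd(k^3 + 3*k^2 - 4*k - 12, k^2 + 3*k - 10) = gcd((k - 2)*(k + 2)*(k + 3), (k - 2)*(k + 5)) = k - 2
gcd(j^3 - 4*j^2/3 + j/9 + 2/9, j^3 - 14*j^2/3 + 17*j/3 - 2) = j^2 - 5*j/3 + 2/3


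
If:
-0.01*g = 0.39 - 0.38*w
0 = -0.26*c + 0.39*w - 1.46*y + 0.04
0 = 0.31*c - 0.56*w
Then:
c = 0.906882591093117 - 33.1012145748988*y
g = -696.307692307692*y - 19.9230769230769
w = 0.502024291497976 - 18.3238866396761*y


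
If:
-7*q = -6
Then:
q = 6/7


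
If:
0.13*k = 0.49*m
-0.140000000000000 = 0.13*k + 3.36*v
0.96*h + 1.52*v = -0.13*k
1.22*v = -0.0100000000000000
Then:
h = 0.13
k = -0.87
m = -0.23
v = -0.01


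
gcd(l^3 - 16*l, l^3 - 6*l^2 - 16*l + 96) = l^2 - 16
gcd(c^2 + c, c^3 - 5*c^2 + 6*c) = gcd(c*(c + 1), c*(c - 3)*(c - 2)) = c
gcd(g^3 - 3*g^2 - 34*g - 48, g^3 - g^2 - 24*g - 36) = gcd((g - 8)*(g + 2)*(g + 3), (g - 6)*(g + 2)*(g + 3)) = g^2 + 5*g + 6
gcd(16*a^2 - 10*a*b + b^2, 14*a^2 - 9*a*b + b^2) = 2*a - b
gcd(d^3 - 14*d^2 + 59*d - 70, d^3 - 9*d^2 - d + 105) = d^2 - 12*d + 35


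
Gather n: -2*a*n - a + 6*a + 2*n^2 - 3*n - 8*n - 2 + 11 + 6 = 5*a + 2*n^2 + n*(-2*a - 11) + 15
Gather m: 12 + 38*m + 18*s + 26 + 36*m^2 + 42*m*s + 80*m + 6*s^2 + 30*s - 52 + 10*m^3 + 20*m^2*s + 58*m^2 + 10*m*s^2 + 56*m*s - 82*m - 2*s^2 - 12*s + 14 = 10*m^3 + m^2*(20*s + 94) + m*(10*s^2 + 98*s + 36) + 4*s^2 + 36*s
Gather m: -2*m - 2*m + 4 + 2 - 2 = 4 - 4*m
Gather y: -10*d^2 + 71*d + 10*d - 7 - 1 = -10*d^2 + 81*d - 8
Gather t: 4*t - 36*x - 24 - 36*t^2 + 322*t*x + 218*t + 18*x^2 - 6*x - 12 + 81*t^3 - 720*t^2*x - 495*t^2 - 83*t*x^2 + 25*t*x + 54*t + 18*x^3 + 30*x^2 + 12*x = 81*t^3 + t^2*(-720*x - 531) + t*(-83*x^2 + 347*x + 276) + 18*x^3 + 48*x^2 - 30*x - 36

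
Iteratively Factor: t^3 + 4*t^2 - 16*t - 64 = (t + 4)*(t^2 - 16) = (t + 4)^2*(t - 4)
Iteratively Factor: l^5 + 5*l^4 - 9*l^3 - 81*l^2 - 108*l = (l - 4)*(l^4 + 9*l^3 + 27*l^2 + 27*l) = (l - 4)*(l + 3)*(l^3 + 6*l^2 + 9*l) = l*(l - 4)*(l + 3)*(l^2 + 6*l + 9) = l*(l - 4)*(l + 3)^2*(l + 3)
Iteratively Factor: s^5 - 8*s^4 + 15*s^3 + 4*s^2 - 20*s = (s - 5)*(s^4 - 3*s^3 + 4*s) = (s - 5)*(s + 1)*(s^3 - 4*s^2 + 4*s) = (s - 5)*(s - 2)*(s + 1)*(s^2 - 2*s) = s*(s - 5)*(s - 2)*(s + 1)*(s - 2)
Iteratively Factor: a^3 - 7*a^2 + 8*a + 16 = (a - 4)*(a^2 - 3*a - 4) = (a - 4)*(a + 1)*(a - 4)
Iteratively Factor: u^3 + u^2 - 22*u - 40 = (u + 2)*(u^2 - u - 20) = (u + 2)*(u + 4)*(u - 5)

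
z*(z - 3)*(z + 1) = z^3 - 2*z^2 - 3*z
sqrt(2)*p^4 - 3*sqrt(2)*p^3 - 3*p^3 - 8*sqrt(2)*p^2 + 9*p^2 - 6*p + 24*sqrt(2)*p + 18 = (p - 3)*(p - 3*sqrt(2))*(p + sqrt(2))*(sqrt(2)*p + 1)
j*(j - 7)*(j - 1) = j^3 - 8*j^2 + 7*j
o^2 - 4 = (o - 2)*(o + 2)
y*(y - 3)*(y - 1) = y^3 - 4*y^2 + 3*y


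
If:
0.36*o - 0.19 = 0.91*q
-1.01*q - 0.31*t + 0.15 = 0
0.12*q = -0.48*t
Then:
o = 0.93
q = 0.16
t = -0.04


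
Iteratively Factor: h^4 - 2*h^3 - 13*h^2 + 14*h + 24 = (h + 1)*(h^3 - 3*h^2 - 10*h + 24) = (h - 2)*(h + 1)*(h^2 - h - 12) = (h - 4)*(h - 2)*(h + 1)*(h + 3)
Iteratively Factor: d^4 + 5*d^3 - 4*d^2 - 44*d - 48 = (d + 4)*(d^3 + d^2 - 8*d - 12) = (d - 3)*(d + 4)*(d^2 + 4*d + 4) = (d - 3)*(d + 2)*(d + 4)*(d + 2)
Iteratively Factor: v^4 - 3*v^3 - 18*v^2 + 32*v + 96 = (v + 2)*(v^3 - 5*v^2 - 8*v + 48) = (v - 4)*(v + 2)*(v^2 - v - 12) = (v - 4)^2*(v + 2)*(v + 3)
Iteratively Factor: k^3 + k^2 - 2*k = (k + 2)*(k^2 - k) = (k - 1)*(k + 2)*(k)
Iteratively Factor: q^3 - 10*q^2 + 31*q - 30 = (q - 2)*(q^2 - 8*q + 15) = (q - 5)*(q - 2)*(q - 3)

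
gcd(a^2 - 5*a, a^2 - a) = a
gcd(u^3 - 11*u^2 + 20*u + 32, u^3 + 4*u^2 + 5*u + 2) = u + 1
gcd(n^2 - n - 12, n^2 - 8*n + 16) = n - 4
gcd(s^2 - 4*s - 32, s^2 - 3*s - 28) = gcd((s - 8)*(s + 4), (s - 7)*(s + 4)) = s + 4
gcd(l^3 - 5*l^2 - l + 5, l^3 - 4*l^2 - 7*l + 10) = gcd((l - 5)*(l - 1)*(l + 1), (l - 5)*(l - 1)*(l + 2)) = l^2 - 6*l + 5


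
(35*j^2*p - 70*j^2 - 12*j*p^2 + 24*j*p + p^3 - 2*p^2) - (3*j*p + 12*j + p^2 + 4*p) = 35*j^2*p - 70*j^2 - 12*j*p^2 + 21*j*p - 12*j + p^3 - 3*p^2 - 4*p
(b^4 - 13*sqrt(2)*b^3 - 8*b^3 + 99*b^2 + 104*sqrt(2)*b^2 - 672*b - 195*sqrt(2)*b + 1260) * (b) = b^5 - 13*sqrt(2)*b^4 - 8*b^4 + 99*b^3 + 104*sqrt(2)*b^3 - 672*b^2 - 195*sqrt(2)*b^2 + 1260*b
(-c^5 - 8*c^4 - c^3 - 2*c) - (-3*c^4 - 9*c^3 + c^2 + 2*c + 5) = -c^5 - 5*c^4 + 8*c^3 - c^2 - 4*c - 5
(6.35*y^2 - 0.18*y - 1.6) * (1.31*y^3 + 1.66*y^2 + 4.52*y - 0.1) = 8.3185*y^5 + 10.3052*y^4 + 26.3072*y^3 - 4.1046*y^2 - 7.214*y + 0.16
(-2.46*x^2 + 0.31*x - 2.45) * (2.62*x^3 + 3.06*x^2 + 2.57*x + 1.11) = -6.4452*x^5 - 6.7154*x^4 - 11.7926*x^3 - 9.4309*x^2 - 5.9524*x - 2.7195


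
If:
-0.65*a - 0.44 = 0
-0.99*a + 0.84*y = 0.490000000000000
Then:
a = -0.68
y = -0.21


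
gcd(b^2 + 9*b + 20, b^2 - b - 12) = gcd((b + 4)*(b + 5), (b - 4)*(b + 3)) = 1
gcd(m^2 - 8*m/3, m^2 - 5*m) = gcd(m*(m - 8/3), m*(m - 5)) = m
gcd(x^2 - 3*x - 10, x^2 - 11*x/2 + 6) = 1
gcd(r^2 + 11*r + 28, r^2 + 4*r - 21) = r + 7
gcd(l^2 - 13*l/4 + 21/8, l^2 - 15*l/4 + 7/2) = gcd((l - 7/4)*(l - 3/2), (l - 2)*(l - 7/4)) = l - 7/4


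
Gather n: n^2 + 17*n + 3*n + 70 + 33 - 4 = n^2 + 20*n + 99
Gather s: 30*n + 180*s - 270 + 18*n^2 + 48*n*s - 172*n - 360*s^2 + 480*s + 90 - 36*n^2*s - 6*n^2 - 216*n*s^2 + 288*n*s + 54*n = 12*n^2 - 88*n + s^2*(-216*n - 360) + s*(-36*n^2 + 336*n + 660) - 180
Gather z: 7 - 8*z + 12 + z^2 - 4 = z^2 - 8*z + 15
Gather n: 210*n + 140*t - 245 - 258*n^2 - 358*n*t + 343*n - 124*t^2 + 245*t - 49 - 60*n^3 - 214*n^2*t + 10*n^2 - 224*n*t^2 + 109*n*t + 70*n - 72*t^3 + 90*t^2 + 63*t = -60*n^3 + n^2*(-214*t - 248) + n*(-224*t^2 - 249*t + 623) - 72*t^3 - 34*t^2 + 448*t - 294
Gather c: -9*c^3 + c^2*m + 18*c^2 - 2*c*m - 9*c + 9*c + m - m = -9*c^3 + c^2*(m + 18) - 2*c*m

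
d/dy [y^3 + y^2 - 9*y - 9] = 3*y^2 + 2*y - 9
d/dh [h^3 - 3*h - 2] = 3*h^2 - 3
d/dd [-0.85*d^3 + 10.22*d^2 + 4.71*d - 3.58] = -2.55*d^2 + 20.44*d + 4.71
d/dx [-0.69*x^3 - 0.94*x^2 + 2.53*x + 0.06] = -2.07*x^2 - 1.88*x + 2.53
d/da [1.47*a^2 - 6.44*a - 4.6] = 2.94*a - 6.44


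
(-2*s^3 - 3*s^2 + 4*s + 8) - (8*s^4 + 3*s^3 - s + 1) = -8*s^4 - 5*s^3 - 3*s^2 + 5*s + 7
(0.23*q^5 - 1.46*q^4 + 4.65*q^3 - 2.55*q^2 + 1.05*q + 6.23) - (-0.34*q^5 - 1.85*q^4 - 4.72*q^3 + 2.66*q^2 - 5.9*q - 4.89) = 0.57*q^5 + 0.39*q^4 + 9.37*q^3 - 5.21*q^2 + 6.95*q + 11.12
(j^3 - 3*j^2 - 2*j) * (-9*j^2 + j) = -9*j^5 + 28*j^4 + 15*j^3 - 2*j^2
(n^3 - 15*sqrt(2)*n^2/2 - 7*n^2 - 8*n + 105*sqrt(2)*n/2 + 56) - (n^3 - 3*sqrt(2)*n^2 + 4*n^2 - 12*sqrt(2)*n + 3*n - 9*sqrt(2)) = -11*n^2 - 9*sqrt(2)*n^2/2 - 11*n + 129*sqrt(2)*n/2 + 9*sqrt(2) + 56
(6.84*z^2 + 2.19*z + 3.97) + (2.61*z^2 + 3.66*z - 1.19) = 9.45*z^2 + 5.85*z + 2.78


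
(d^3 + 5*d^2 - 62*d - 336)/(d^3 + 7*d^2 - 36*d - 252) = (d - 8)/(d - 6)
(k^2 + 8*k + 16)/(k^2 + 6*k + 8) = (k + 4)/(k + 2)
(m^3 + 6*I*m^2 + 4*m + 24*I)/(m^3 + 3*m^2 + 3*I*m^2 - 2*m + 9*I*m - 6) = (m^2 + 4*I*m + 12)/(m^2 + m*(3 + I) + 3*I)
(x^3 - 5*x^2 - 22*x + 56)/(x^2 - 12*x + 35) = (x^2 + 2*x - 8)/(x - 5)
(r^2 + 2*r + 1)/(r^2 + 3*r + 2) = (r + 1)/(r + 2)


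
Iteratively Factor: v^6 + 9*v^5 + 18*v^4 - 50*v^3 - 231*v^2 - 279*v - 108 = (v + 3)*(v^5 + 6*v^4 - 50*v^2 - 81*v - 36) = (v + 3)^2*(v^4 + 3*v^3 - 9*v^2 - 23*v - 12) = (v + 1)*(v + 3)^2*(v^3 + 2*v^2 - 11*v - 12) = (v + 1)^2*(v + 3)^2*(v^2 + v - 12) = (v + 1)^2*(v + 3)^2*(v + 4)*(v - 3)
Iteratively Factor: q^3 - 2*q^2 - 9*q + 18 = (q + 3)*(q^2 - 5*q + 6) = (q - 3)*(q + 3)*(q - 2)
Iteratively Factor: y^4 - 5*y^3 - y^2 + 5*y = (y - 5)*(y^3 - y) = (y - 5)*(y - 1)*(y^2 + y) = (y - 5)*(y - 1)*(y + 1)*(y)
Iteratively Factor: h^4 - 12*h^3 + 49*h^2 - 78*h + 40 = (h - 5)*(h^3 - 7*h^2 + 14*h - 8) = (h - 5)*(h - 2)*(h^2 - 5*h + 4) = (h - 5)*(h - 2)*(h - 1)*(h - 4)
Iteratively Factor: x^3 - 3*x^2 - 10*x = (x)*(x^2 - 3*x - 10) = x*(x + 2)*(x - 5)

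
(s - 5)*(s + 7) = s^2 + 2*s - 35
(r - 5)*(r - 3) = r^2 - 8*r + 15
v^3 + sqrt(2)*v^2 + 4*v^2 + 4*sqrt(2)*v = v*(v + 4)*(v + sqrt(2))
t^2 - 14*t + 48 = (t - 8)*(t - 6)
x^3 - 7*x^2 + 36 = (x - 6)*(x - 3)*(x + 2)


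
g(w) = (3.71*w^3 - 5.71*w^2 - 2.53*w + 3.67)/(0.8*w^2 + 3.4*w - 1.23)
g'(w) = (-1.6*w - 3.4)*(3.71*w^3 - 5.71*w^2 - 2.53*w + 3.67)/(0.8*w^2 + 3.4*w - 1.23)^2 + (11.13*w^2 - 11.42*w - 2.53)/(0.8*w^2 + 3.4*w - 1.23) = (2.968*w^4 + 25.228*w^3 - 31.0799*w^2 + 8.1746*w - 9.3661)/(0.64*w^4 + 5.44*w^3 + 9.592*w^2 - 8.364*w + 1.5129)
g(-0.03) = -2.81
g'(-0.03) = -5.44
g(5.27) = 9.63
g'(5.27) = 3.40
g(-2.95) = 31.13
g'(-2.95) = -39.35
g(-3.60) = 75.54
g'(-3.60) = -116.41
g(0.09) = -3.70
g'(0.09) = -10.53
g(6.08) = 12.47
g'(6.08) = 3.59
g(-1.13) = 1.51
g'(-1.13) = -5.48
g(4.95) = 8.56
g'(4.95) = 3.32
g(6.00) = 12.18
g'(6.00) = 3.57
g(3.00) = 2.77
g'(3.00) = 2.51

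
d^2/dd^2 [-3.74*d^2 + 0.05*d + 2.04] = -7.48000000000000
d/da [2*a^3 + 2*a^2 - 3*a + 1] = 6*a^2 + 4*a - 3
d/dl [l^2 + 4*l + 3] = 2*l + 4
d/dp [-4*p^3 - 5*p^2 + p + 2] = -12*p^2 - 10*p + 1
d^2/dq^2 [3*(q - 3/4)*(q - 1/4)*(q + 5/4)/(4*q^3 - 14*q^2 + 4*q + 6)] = 9*(320*q^6 - 528*q^5 + 240*q^4 - 1196*q^3 + 2331*q^2 - 1152*q + 309)/(64*(8*q^9 - 84*q^8 + 318*q^7 - 475*q^6 + 66*q^5 + 429*q^4 - 190*q^3 - 153*q^2 + 54*q + 27))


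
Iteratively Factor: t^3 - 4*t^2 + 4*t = (t - 2)*(t^2 - 2*t) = t*(t - 2)*(t - 2)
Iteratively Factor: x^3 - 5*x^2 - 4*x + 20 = (x - 5)*(x^2 - 4) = (x - 5)*(x - 2)*(x + 2)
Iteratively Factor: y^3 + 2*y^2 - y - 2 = (y + 2)*(y^2 - 1) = (y + 1)*(y + 2)*(y - 1)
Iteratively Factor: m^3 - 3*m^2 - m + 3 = (m - 1)*(m^2 - 2*m - 3) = (m - 3)*(m - 1)*(m + 1)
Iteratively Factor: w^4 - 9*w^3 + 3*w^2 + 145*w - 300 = (w + 4)*(w^3 - 13*w^2 + 55*w - 75) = (w - 5)*(w + 4)*(w^2 - 8*w + 15) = (w - 5)^2*(w + 4)*(w - 3)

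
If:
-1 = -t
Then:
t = 1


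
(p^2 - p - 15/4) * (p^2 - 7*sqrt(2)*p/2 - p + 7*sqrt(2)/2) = p^4 - 7*sqrt(2)*p^3/2 - 2*p^3 - 11*p^2/4 + 7*sqrt(2)*p^2 + 15*p/4 + 77*sqrt(2)*p/8 - 105*sqrt(2)/8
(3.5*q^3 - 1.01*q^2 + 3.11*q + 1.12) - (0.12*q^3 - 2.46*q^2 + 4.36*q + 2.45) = 3.38*q^3 + 1.45*q^2 - 1.25*q - 1.33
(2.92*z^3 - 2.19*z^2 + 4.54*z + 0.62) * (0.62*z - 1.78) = 1.8104*z^4 - 6.5554*z^3 + 6.713*z^2 - 7.6968*z - 1.1036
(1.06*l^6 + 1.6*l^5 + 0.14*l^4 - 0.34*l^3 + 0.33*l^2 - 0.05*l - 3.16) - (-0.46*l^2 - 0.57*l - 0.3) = 1.06*l^6 + 1.6*l^5 + 0.14*l^4 - 0.34*l^3 + 0.79*l^2 + 0.52*l - 2.86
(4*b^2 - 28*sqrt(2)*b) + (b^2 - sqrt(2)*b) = 5*b^2 - 29*sqrt(2)*b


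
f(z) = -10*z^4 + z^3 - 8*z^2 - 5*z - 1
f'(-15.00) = 135910.00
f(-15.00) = -511351.00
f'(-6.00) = 8839.00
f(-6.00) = -13435.00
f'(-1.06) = 62.97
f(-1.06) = -18.50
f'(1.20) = -89.00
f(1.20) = -37.53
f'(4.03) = -2638.79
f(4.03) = -2723.29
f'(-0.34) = 2.36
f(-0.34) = -0.40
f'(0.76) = -32.99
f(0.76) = -12.32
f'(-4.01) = 2686.65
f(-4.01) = -2759.77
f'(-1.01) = 55.43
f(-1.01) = -15.55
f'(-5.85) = 8199.33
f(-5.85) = -12157.53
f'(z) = -40*z^3 + 3*z^2 - 16*z - 5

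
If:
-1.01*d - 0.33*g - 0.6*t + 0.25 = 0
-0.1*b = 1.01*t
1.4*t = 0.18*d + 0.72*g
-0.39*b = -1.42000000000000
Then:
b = 3.64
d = 0.75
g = -0.89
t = -0.36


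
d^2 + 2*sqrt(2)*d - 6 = (d - sqrt(2))*(d + 3*sqrt(2))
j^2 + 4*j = j*(j + 4)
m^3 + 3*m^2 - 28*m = m*(m - 4)*(m + 7)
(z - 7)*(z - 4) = z^2 - 11*z + 28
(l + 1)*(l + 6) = l^2 + 7*l + 6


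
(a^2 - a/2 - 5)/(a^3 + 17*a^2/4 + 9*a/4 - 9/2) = 2*(2*a - 5)/(4*a^2 + 9*a - 9)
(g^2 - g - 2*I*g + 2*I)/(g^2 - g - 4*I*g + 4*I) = (g - 2*I)/(g - 4*I)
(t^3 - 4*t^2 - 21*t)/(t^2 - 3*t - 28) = t*(t + 3)/(t + 4)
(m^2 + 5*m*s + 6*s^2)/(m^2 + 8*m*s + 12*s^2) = (m + 3*s)/(m + 6*s)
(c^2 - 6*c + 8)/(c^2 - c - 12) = (c - 2)/(c + 3)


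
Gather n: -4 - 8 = -12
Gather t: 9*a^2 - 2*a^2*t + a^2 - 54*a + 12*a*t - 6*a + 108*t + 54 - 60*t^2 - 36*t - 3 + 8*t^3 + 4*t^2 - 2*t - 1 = 10*a^2 - 60*a + 8*t^3 - 56*t^2 + t*(-2*a^2 + 12*a + 70) + 50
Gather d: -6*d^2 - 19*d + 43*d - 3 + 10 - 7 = -6*d^2 + 24*d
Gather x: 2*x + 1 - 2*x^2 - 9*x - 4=-2*x^2 - 7*x - 3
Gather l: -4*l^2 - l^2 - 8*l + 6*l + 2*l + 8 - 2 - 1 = 5 - 5*l^2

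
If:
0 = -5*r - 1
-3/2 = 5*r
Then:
No Solution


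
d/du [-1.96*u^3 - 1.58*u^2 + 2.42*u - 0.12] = -5.88*u^2 - 3.16*u + 2.42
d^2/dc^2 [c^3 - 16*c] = 6*c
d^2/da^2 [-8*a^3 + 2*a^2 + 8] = 4 - 48*a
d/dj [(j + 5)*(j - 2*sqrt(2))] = 2*j - 2*sqrt(2) + 5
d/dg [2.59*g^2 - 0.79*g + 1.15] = 5.18*g - 0.79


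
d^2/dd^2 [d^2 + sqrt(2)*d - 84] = 2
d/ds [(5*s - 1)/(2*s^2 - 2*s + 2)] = (5*s^2 - 5*s - (2*s - 1)*(5*s - 1) + 5)/(2*(s^2 - s + 1)^2)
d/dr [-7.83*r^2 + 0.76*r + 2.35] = 0.76 - 15.66*r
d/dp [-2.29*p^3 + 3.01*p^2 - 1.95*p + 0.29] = -6.87*p^2 + 6.02*p - 1.95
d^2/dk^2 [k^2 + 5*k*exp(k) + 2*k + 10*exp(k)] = 5*k*exp(k) + 20*exp(k) + 2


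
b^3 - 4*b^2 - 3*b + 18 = (b - 3)^2*(b + 2)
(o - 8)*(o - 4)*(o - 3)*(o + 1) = o^4 - 14*o^3 + 53*o^2 - 28*o - 96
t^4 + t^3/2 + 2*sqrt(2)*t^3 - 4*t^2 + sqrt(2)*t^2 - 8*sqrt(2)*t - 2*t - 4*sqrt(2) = (t - 2)*(t + 1/2)*(t + 2)*(t + 2*sqrt(2))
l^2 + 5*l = l*(l + 5)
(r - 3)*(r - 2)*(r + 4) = r^3 - r^2 - 14*r + 24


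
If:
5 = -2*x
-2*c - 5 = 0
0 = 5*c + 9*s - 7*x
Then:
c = -5/2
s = -5/9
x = -5/2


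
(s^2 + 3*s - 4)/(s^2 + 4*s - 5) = (s + 4)/(s + 5)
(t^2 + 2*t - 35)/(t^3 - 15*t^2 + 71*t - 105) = (t + 7)/(t^2 - 10*t + 21)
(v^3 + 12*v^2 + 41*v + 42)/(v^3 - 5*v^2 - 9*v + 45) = (v^2 + 9*v + 14)/(v^2 - 8*v + 15)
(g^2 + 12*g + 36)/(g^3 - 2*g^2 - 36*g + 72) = (g + 6)/(g^2 - 8*g + 12)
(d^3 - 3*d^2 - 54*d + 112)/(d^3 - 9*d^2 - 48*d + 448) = (d - 2)/(d - 8)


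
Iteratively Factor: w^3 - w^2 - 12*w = (w)*(w^2 - w - 12) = w*(w - 4)*(w + 3)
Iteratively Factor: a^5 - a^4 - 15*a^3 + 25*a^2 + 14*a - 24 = (a - 2)*(a^4 + a^3 - 13*a^2 - a + 12) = (a - 2)*(a + 4)*(a^3 - 3*a^2 - a + 3) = (a - 3)*(a - 2)*(a + 4)*(a^2 - 1) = (a - 3)*(a - 2)*(a + 1)*(a + 4)*(a - 1)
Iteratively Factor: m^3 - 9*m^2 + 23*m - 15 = (m - 1)*(m^2 - 8*m + 15) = (m - 5)*(m - 1)*(m - 3)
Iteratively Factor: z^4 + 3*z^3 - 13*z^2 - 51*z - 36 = (z + 1)*(z^3 + 2*z^2 - 15*z - 36) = (z + 1)*(z + 3)*(z^2 - z - 12) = (z - 4)*(z + 1)*(z + 3)*(z + 3)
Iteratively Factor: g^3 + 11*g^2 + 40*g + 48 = (g + 3)*(g^2 + 8*g + 16) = (g + 3)*(g + 4)*(g + 4)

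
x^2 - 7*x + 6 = (x - 6)*(x - 1)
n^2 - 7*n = n*(n - 7)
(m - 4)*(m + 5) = m^2 + m - 20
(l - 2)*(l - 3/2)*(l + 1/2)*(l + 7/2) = l^4 + l^3/2 - 37*l^2/4 + 47*l/8 + 21/4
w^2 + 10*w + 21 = (w + 3)*(w + 7)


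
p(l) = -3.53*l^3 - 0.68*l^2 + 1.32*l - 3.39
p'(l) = -10.59*l^2 - 1.36*l + 1.32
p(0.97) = -5.97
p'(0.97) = -9.96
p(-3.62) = 150.38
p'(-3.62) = -132.53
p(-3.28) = 109.53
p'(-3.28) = -108.15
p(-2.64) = 53.34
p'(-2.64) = -68.90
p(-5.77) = 644.47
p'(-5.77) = -343.40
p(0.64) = -3.75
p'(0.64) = -3.89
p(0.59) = -3.57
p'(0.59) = -3.17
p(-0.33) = -3.77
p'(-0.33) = 0.62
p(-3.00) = 81.84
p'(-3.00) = -89.91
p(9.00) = -2619.96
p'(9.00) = -868.71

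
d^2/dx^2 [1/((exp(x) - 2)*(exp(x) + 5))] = (4*exp(3*x) + 9*exp(2*x) + 49*exp(x) + 30)*exp(x)/(exp(6*x) + 9*exp(5*x) - 3*exp(4*x) - 153*exp(3*x) + 30*exp(2*x) + 900*exp(x) - 1000)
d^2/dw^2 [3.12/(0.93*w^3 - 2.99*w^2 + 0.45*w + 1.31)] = ((18.6576 - 17.4096*w)*(0.93*w^3 - 2.99*w^2 + 0.45*w + 1.31) + 3.12*(2.79*w^2 - 5.98*w + 0.45)*(5.58*w^2 - 11.96*w + 0.9))/(0.93*w^3 - 2.99*w^2 + 0.45*w + 1.31)^3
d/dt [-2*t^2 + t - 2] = 1 - 4*t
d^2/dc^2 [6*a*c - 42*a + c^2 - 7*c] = 2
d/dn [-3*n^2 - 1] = -6*n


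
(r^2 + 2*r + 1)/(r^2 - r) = (r^2 + 2*r + 1)/(r*(r - 1))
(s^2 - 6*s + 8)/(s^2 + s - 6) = (s - 4)/(s + 3)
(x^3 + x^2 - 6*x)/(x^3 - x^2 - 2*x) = (x + 3)/(x + 1)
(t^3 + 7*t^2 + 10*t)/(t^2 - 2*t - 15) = t*(t^2 + 7*t + 10)/(t^2 - 2*t - 15)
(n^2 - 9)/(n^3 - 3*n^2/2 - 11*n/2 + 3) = 2*(n + 3)/(2*n^2 + 3*n - 2)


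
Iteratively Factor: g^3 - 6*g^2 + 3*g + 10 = (g + 1)*(g^2 - 7*g + 10) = (g - 5)*(g + 1)*(g - 2)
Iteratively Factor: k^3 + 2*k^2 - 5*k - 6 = (k + 1)*(k^2 + k - 6) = (k + 1)*(k + 3)*(k - 2)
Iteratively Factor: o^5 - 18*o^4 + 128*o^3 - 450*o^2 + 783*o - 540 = (o - 3)*(o^4 - 15*o^3 + 83*o^2 - 201*o + 180) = (o - 3)^2*(o^3 - 12*o^2 + 47*o - 60) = (o - 3)^3*(o^2 - 9*o + 20) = (o - 5)*(o - 3)^3*(o - 4)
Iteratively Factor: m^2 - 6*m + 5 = (m - 1)*(m - 5)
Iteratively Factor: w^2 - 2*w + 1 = (w - 1)*(w - 1)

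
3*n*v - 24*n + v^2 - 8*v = (3*n + v)*(v - 8)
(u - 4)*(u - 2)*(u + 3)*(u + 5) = u^4 + 2*u^3 - 25*u^2 - 26*u + 120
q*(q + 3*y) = q^2 + 3*q*y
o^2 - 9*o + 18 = (o - 6)*(o - 3)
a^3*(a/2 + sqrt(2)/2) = a^4/2 + sqrt(2)*a^3/2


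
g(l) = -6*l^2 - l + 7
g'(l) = -12*l - 1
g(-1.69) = -8.45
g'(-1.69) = 19.28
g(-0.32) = 6.71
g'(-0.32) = 2.84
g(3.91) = -88.64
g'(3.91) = -47.92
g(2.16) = -23.15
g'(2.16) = -26.92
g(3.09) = -53.38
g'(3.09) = -38.08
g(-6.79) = -262.83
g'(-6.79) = 80.48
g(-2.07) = -16.64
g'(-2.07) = 23.84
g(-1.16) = 0.09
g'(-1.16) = 12.92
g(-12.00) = -845.00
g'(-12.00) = 143.00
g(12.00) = -869.00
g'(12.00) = -145.00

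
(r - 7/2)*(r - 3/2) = r^2 - 5*r + 21/4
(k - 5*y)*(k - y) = k^2 - 6*k*y + 5*y^2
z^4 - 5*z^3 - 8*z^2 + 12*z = z*(z - 6)*(z - 1)*(z + 2)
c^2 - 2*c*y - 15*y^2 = (c - 5*y)*(c + 3*y)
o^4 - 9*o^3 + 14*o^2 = o^2*(o - 7)*(o - 2)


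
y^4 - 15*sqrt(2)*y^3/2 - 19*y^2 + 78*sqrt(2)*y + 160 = (y - 8*sqrt(2))*(y - 5*sqrt(2)/2)*(y + sqrt(2))*(y + 2*sqrt(2))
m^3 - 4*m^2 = m^2*(m - 4)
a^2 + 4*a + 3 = (a + 1)*(a + 3)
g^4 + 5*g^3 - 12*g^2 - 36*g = g*(g - 3)*(g + 2)*(g + 6)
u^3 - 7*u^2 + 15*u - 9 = (u - 3)^2*(u - 1)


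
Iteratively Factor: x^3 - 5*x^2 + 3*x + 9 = (x + 1)*(x^2 - 6*x + 9) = (x - 3)*(x + 1)*(x - 3)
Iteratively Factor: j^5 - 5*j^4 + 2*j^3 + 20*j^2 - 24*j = (j)*(j^4 - 5*j^3 + 2*j^2 + 20*j - 24) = j*(j - 3)*(j^3 - 2*j^2 - 4*j + 8) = j*(j - 3)*(j + 2)*(j^2 - 4*j + 4) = j*(j - 3)*(j - 2)*(j + 2)*(j - 2)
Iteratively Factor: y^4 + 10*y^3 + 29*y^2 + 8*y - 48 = (y + 4)*(y^3 + 6*y^2 + 5*y - 12) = (y + 3)*(y + 4)*(y^2 + 3*y - 4) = (y + 3)*(y + 4)^2*(y - 1)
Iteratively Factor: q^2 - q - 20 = (q - 5)*(q + 4)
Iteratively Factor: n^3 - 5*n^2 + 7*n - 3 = (n - 1)*(n^2 - 4*n + 3) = (n - 1)^2*(n - 3)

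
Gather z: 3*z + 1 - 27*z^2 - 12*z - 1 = -27*z^2 - 9*z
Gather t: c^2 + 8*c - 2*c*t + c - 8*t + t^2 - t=c^2 + 9*c + t^2 + t*(-2*c - 9)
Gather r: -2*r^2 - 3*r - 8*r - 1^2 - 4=-2*r^2 - 11*r - 5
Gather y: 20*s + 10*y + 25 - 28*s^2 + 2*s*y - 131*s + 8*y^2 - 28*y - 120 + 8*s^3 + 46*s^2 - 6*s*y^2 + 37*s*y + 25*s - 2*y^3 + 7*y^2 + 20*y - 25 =8*s^3 + 18*s^2 - 86*s - 2*y^3 + y^2*(15 - 6*s) + y*(39*s + 2) - 120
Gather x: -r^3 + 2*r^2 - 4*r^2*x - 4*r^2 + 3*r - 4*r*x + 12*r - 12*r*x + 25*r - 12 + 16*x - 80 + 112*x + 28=-r^3 - 2*r^2 + 40*r + x*(-4*r^2 - 16*r + 128) - 64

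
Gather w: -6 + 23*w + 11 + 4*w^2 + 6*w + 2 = 4*w^2 + 29*w + 7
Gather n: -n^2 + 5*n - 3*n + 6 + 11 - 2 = -n^2 + 2*n + 15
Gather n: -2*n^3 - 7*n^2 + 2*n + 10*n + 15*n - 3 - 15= -2*n^3 - 7*n^2 + 27*n - 18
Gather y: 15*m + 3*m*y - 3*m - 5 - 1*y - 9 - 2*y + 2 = 12*m + y*(3*m - 3) - 12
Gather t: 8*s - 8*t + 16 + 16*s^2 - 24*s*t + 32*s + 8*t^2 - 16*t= 16*s^2 + 40*s + 8*t^2 + t*(-24*s - 24) + 16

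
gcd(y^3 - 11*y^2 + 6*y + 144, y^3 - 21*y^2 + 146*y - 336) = y^2 - 14*y + 48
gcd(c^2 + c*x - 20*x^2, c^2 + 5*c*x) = c + 5*x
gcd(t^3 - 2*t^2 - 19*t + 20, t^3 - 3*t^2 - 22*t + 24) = t^2 + 3*t - 4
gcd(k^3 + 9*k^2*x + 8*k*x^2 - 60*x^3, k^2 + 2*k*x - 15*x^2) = k + 5*x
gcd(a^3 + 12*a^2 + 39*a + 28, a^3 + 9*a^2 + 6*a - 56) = a^2 + 11*a + 28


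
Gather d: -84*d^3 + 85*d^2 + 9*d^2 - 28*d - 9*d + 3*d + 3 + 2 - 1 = -84*d^3 + 94*d^2 - 34*d + 4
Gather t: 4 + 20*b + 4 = 20*b + 8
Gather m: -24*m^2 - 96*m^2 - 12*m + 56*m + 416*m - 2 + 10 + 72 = -120*m^2 + 460*m + 80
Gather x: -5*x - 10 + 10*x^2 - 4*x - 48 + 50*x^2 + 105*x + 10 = 60*x^2 + 96*x - 48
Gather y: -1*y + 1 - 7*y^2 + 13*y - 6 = -7*y^2 + 12*y - 5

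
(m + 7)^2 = m^2 + 14*m + 49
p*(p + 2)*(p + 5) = p^3 + 7*p^2 + 10*p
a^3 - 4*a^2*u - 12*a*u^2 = a*(a - 6*u)*(a + 2*u)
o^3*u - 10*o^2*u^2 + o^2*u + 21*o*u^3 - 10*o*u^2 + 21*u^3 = (o - 7*u)*(o - 3*u)*(o*u + u)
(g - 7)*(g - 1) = g^2 - 8*g + 7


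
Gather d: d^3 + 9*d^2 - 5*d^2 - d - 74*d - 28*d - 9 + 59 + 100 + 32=d^3 + 4*d^2 - 103*d + 182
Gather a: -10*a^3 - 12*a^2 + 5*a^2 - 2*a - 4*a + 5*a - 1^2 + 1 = -10*a^3 - 7*a^2 - a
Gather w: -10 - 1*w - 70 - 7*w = -8*w - 80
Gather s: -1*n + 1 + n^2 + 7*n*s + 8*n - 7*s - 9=n^2 + 7*n + s*(7*n - 7) - 8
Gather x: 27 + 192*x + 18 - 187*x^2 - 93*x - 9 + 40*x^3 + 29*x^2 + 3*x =40*x^3 - 158*x^2 + 102*x + 36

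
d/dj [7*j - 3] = 7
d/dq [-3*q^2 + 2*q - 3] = 2 - 6*q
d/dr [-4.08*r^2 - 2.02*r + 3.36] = -8.16*r - 2.02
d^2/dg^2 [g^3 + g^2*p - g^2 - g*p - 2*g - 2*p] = 6*g + 2*p - 2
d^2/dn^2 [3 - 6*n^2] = -12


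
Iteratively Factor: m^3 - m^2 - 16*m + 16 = (m + 4)*(m^2 - 5*m + 4) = (m - 4)*(m + 4)*(m - 1)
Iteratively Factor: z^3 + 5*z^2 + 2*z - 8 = (z - 1)*(z^2 + 6*z + 8) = (z - 1)*(z + 4)*(z + 2)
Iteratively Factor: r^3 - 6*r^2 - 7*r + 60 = (r + 3)*(r^2 - 9*r + 20) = (r - 5)*(r + 3)*(r - 4)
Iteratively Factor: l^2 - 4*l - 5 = (l - 5)*(l + 1)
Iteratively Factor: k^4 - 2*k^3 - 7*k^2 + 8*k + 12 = (k + 1)*(k^3 - 3*k^2 - 4*k + 12) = (k + 1)*(k + 2)*(k^2 - 5*k + 6) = (k - 2)*(k + 1)*(k + 2)*(k - 3)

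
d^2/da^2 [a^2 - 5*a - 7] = 2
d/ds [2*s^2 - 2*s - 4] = 4*s - 2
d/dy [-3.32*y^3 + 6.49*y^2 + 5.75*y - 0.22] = -9.96*y^2 + 12.98*y + 5.75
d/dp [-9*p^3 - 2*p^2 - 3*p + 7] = -27*p^2 - 4*p - 3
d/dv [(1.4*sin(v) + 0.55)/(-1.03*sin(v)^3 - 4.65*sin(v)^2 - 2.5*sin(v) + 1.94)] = (2.884*sin(v)^3 + 8.2095*sin(v)^2 + 5.115*sin(v) + 4.091)*cos(v)/(1.0609*sin(v)^6 + 9.579*sin(v)^5 + 26.7725*sin(v)^4 + 19.2536*sin(v)^3 - 11.792*sin(v)^2 - 9.7*sin(v) + 3.7636)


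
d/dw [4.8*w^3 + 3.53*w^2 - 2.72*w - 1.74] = 14.4*w^2 + 7.06*w - 2.72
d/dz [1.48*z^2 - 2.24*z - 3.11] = 2.96*z - 2.24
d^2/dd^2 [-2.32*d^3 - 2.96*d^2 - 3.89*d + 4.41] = -13.92*d - 5.92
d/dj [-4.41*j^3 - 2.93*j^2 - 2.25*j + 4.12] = -13.23*j^2 - 5.86*j - 2.25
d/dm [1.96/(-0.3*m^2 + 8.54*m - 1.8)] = (1.176*m - 16.7384)/(0.3*m^2 - 8.54*m + 1.8)^2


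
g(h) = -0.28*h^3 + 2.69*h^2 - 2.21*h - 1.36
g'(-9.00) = -118.67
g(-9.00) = 440.54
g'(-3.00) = -25.91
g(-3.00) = 37.04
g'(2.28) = 5.69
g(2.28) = 4.27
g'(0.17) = -1.32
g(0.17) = -1.66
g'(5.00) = 3.69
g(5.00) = 19.84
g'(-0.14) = -2.98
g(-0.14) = -1.00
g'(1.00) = 2.33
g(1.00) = -1.16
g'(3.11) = 6.40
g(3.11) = 9.36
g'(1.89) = 4.96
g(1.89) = 2.18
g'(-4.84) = -47.93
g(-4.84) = 104.10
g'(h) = -0.84*h^2 + 5.38*h - 2.21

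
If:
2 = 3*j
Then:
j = 2/3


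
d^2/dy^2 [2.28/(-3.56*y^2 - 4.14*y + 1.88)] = (57.791616*y^2 + 67.207104*y - 2.28*(7.12*y + 4.14)*(14.24*y + 8.28) - 30.519168)/(3.56*y^2 + 4.14*y - 1.88)^3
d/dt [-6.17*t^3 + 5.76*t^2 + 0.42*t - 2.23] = -18.51*t^2 + 11.52*t + 0.42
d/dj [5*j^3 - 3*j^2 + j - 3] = 15*j^2 - 6*j + 1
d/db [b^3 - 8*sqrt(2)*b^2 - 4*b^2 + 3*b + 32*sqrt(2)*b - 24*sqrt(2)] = 3*b^2 - 16*sqrt(2)*b - 8*b + 3 + 32*sqrt(2)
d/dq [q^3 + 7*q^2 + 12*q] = 3*q^2 + 14*q + 12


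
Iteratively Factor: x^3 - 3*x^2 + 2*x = (x - 2)*(x^2 - x) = (x - 2)*(x - 1)*(x)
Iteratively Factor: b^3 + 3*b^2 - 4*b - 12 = (b + 2)*(b^2 + b - 6) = (b - 2)*(b + 2)*(b + 3)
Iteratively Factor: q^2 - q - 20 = (q + 4)*(q - 5)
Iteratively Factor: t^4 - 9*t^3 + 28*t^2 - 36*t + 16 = (t - 2)*(t^3 - 7*t^2 + 14*t - 8) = (t - 2)^2*(t^2 - 5*t + 4) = (t - 2)^2*(t - 1)*(t - 4)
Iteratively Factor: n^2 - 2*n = (n)*(n - 2)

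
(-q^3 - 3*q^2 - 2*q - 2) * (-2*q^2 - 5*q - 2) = 2*q^5 + 11*q^4 + 21*q^3 + 20*q^2 + 14*q + 4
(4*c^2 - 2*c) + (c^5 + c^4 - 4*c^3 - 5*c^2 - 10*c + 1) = c^5 + c^4 - 4*c^3 - c^2 - 12*c + 1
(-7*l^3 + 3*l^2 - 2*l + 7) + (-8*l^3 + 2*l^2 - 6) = -15*l^3 + 5*l^2 - 2*l + 1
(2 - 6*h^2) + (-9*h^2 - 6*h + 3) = -15*h^2 - 6*h + 5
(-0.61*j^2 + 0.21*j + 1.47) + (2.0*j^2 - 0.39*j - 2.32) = 1.39*j^2 - 0.18*j - 0.85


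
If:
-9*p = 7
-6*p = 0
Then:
No Solution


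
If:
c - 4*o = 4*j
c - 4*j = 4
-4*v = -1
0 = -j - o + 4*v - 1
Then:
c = 0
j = -1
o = 1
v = 1/4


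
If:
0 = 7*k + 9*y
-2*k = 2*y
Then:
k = 0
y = 0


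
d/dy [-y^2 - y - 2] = -2*y - 1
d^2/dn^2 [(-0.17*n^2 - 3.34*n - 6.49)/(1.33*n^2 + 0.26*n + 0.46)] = (-11.69868*n^3 - 68.25693*n^2 - 1.20498*n + 7.7907)/(2.352637*n^6 + 1.379742*n^5 + 2.710806*n^4 + 0.971984*n^3 + 0.937572*n^2 + 0.165048*n + 0.097336)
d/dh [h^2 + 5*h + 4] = 2*h + 5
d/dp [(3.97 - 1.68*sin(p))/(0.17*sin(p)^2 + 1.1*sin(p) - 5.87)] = (0.2856*sin(p)^2 - 1.3498*sin(p) + 5.4946)*cos(p)/(0.0289*sin(p)^4 + 0.374*sin(p)^3 - 0.7858*sin(p)^2 - 12.914*sin(p) + 34.4569)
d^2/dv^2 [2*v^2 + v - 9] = 4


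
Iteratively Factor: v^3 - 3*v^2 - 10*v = (v + 2)*(v^2 - 5*v) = (v - 5)*(v + 2)*(v)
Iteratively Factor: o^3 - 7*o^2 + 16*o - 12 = (o - 2)*(o^2 - 5*o + 6) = (o - 2)^2*(o - 3)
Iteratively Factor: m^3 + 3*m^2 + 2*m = (m)*(m^2 + 3*m + 2) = m*(m + 1)*(m + 2)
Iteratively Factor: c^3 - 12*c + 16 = (c - 2)*(c^2 + 2*c - 8) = (c - 2)*(c + 4)*(c - 2)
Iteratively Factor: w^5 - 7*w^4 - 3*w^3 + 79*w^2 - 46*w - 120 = (w - 4)*(w^4 - 3*w^3 - 15*w^2 + 19*w + 30) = (w - 4)*(w + 3)*(w^3 - 6*w^2 + 3*w + 10) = (w - 5)*(w - 4)*(w + 3)*(w^2 - w - 2) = (w - 5)*(w - 4)*(w + 1)*(w + 3)*(w - 2)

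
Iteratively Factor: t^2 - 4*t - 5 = (t + 1)*(t - 5)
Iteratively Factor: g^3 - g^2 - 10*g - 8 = (g + 1)*(g^2 - 2*g - 8) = (g - 4)*(g + 1)*(g + 2)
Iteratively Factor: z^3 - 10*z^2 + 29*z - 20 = (z - 5)*(z^2 - 5*z + 4) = (z - 5)*(z - 1)*(z - 4)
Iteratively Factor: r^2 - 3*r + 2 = (r - 2)*(r - 1)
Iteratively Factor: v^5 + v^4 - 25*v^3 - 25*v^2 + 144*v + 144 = (v - 3)*(v^4 + 4*v^3 - 13*v^2 - 64*v - 48) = (v - 3)*(v + 3)*(v^3 + v^2 - 16*v - 16) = (v - 4)*(v - 3)*(v + 3)*(v^2 + 5*v + 4) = (v - 4)*(v - 3)*(v + 3)*(v + 4)*(v + 1)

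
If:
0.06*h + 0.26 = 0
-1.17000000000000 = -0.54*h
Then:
No Solution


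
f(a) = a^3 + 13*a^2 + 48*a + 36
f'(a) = 3*a^2 + 26*a + 48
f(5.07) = 743.85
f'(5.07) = 256.93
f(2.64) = 271.72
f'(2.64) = 137.55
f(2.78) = 291.39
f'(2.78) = 143.47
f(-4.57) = -7.30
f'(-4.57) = -8.17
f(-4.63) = -6.81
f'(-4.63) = -8.07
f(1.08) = 104.26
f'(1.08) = 79.58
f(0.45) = 60.32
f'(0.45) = 60.31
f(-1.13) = -3.08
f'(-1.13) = 22.45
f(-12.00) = -396.00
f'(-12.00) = 168.00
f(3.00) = 324.00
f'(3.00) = 153.00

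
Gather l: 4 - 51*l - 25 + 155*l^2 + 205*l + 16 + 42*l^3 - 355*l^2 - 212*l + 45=42*l^3 - 200*l^2 - 58*l + 40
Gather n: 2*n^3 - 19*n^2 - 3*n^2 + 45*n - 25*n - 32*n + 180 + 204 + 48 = 2*n^3 - 22*n^2 - 12*n + 432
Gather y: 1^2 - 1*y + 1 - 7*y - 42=-8*y - 40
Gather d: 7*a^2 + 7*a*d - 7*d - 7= 7*a^2 + d*(7*a - 7) - 7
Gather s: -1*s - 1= -s - 1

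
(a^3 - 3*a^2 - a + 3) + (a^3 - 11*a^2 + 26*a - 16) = 2*a^3 - 14*a^2 + 25*a - 13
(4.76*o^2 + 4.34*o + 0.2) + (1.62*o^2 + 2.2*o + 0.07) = 6.38*o^2 + 6.54*o + 0.27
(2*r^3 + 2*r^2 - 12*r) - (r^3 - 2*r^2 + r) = r^3 + 4*r^2 - 13*r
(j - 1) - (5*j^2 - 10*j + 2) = -5*j^2 + 11*j - 3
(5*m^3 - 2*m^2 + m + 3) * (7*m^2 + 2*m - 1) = 35*m^5 - 4*m^4 - 2*m^3 + 25*m^2 + 5*m - 3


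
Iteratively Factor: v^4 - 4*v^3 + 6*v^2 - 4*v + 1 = (v - 1)*(v^3 - 3*v^2 + 3*v - 1) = (v - 1)^2*(v^2 - 2*v + 1) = (v - 1)^3*(v - 1)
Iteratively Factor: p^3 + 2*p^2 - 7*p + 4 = (p - 1)*(p^2 + 3*p - 4) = (p - 1)*(p + 4)*(p - 1)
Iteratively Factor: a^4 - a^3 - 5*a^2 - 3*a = (a + 1)*(a^3 - 2*a^2 - 3*a) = (a + 1)^2*(a^2 - 3*a) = a*(a + 1)^2*(a - 3)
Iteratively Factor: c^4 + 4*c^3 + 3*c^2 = (c + 3)*(c^3 + c^2) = c*(c + 3)*(c^2 + c) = c*(c + 1)*(c + 3)*(c)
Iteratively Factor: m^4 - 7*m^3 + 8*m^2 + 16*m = (m - 4)*(m^3 - 3*m^2 - 4*m) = (m - 4)^2*(m^2 + m) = (m - 4)^2*(m + 1)*(m)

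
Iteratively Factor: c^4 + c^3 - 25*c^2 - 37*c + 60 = (c - 1)*(c^3 + 2*c^2 - 23*c - 60) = (c - 1)*(c + 3)*(c^2 - c - 20) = (c - 5)*(c - 1)*(c + 3)*(c + 4)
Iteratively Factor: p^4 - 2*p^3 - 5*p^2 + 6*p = (p)*(p^3 - 2*p^2 - 5*p + 6) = p*(p + 2)*(p^2 - 4*p + 3) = p*(p - 1)*(p + 2)*(p - 3)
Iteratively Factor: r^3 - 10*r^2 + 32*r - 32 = (r - 2)*(r^2 - 8*r + 16) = (r - 4)*(r - 2)*(r - 4)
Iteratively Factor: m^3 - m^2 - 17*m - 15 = (m + 3)*(m^2 - 4*m - 5) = (m + 1)*(m + 3)*(m - 5)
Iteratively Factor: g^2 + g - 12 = (g - 3)*(g + 4)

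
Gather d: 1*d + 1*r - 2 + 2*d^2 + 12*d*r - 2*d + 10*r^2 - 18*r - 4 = 2*d^2 + d*(12*r - 1) + 10*r^2 - 17*r - 6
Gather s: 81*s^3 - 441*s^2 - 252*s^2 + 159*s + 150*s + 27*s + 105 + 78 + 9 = 81*s^3 - 693*s^2 + 336*s + 192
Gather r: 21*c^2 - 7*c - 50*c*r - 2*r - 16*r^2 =21*c^2 - 7*c - 16*r^2 + r*(-50*c - 2)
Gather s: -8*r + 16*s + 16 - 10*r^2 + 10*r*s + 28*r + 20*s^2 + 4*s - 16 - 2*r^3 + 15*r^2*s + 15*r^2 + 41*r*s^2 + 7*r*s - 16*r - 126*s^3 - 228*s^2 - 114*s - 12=-2*r^3 + 5*r^2 + 4*r - 126*s^3 + s^2*(41*r - 208) + s*(15*r^2 + 17*r - 94) - 12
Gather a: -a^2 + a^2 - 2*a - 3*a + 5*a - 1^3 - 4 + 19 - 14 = 0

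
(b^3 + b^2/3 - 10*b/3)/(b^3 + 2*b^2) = (b - 5/3)/b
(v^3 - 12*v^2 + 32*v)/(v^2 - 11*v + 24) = v*(v - 4)/(v - 3)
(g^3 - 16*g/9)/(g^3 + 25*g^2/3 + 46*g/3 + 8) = g*(3*g - 4)/(3*(g^2 + 7*g + 6))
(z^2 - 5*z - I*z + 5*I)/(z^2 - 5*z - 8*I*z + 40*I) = (z - I)/(z - 8*I)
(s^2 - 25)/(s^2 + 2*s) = (s^2 - 25)/(s*(s + 2))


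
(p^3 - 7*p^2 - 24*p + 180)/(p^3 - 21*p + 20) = (p^2 - 12*p + 36)/(p^2 - 5*p + 4)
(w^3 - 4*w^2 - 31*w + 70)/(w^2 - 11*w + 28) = (w^2 + 3*w - 10)/(w - 4)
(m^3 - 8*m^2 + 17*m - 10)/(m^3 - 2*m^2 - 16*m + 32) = (m^2 - 6*m + 5)/(m^2 - 16)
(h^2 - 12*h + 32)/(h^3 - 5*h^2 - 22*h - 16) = (h - 4)/(h^2 + 3*h + 2)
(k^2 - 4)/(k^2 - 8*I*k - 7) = (4 - k^2)/(-k^2 + 8*I*k + 7)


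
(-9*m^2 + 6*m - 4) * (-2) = 18*m^2 - 12*m + 8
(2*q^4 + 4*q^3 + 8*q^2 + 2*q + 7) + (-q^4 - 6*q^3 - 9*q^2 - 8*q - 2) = q^4 - 2*q^3 - q^2 - 6*q + 5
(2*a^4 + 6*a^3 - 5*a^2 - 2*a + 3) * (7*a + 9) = 14*a^5 + 60*a^4 + 19*a^3 - 59*a^2 + 3*a + 27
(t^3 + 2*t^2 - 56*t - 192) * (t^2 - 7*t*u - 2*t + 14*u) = t^5 - 7*t^4*u - 60*t^3 + 420*t^2*u - 80*t^2 + 560*t*u + 384*t - 2688*u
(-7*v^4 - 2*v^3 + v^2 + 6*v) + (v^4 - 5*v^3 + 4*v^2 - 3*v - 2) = -6*v^4 - 7*v^3 + 5*v^2 + 3*v - 2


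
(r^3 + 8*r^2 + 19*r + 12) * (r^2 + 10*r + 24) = r^5 + 18*r^4 + 123*r^3 + 394*r^2 + 576*r + 288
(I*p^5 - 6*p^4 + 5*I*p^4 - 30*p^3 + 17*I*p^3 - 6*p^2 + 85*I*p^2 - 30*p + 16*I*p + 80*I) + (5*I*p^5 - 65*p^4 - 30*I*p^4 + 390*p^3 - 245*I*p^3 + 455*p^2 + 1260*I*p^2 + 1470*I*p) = 6*I*p^5 - 71*p^4 - 25*I*p^4 + 360*p^3 - 228*I*p^3 + 449*p^2 + 1345*I*p^2 - 30*p + 1486*I*p + 80*I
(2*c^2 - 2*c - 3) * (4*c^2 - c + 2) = 8*c^4 - 10*c^3 - 6*c^2 - c - 6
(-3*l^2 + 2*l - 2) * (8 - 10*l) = 30*l^3 - 44*l^2 + 36*l - 16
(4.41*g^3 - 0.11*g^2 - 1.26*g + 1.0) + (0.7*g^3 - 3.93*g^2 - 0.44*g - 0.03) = 5.11*g^3 - 4.04*g^2 - 1.7*g + 0.97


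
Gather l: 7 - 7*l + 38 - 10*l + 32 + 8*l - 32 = 45 - 9*l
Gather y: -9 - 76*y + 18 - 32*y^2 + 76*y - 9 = -32*y^2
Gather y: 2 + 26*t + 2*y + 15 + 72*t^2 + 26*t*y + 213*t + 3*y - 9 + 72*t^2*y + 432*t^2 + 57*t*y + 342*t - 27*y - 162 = 504*t^2 + 581*t + y*(72*t^2 + 83*t - 22) - 154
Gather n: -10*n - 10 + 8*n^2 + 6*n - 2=8*n^2 - 4*n - 12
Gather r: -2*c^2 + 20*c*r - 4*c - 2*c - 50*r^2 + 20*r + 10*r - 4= -2*c^2 - 6*c - 50*r^2 + r*(20*c + 30) - 4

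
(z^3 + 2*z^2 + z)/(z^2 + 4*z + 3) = z*(z + 1)/(z + 3)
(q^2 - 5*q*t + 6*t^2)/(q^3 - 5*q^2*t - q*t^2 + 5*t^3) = (q^2 - 5*q*t + 6*t^2)/(q^3 - 5*q^2*t - q*t^2 + 5*t^3)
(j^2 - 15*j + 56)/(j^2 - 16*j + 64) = (j - 7)/(j - 8)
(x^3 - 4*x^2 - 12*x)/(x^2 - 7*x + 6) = x*(x + 2)/(x - 1)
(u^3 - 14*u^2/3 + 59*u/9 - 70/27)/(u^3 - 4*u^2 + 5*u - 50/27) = (3*u - 7)/(3*u - 5)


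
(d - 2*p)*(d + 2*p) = d^2 - 4*p^2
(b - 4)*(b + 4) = b^2 - 16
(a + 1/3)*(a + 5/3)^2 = a^3 + 11*a^2/3 + 35*a/9 + 25/27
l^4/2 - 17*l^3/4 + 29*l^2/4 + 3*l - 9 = (l/2 + 1/2)*(l - 6)*(l - 2)*(l - 3/2)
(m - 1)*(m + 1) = m^2 - 1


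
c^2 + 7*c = c*(c + 7)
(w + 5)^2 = w^2 + 10*w + 25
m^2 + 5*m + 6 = (m + 2)*(m + 3)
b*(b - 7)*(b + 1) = b^3 - 6*b^2 - 7*b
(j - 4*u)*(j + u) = j^2 - 3*j*u - 4*u^2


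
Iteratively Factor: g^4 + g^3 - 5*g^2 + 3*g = (g - 1)*(g^3 + 2*g^2 - 3*g) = (g - 1)^2*(g^2 + 3*g) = g*(g - 1)^2*(g + 3)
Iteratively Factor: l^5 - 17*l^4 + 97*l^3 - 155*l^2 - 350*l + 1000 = (l - 4)*(l^4 - 13*l^3 + 45*l^2 + 25*l - 250) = (l - 5)*(l - 4)*(l^3 - 8*l^2 + 5*l + 50) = (l - 5)^2*(l - 4)*(l^2 - 3*l - 10) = (l - 5)^2*(l - 4)*(l + 2)*(l - 5)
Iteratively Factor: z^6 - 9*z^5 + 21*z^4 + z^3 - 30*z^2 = (z - 2)*(z^5 - 7*z^4 + 7*z^3 + 15*z^2) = (z - 2)*(z + 1)*(z^4 - 8*z^3 + 15*z^2) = (z - 5)*(z - 2)*(z + 1)*(z^3 - 3*z^2) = z*(z - 5)*(z - 2)*(z + 1)*(z^2 - 3*z) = z*(z - 5)*(z - 3)*(z - 2)*(z + 1)*(z)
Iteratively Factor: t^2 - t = (t)*(t - 1)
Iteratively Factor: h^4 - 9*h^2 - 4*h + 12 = (h + 2)*(h^3 - 2*h^2 - 5*h + 6) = (h - 1)*(h + 2)*(h^2 - h - 6) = (h - 1)*(h + 2)^2*(h - 3)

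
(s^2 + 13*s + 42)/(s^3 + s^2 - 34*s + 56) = (s + 6)/(s^2 - 6*s + 8)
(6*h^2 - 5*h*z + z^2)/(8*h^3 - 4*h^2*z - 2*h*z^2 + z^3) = (-3*h + z)/(-4*h^2 + z^2)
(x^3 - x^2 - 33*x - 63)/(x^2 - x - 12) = (x^2 - 4*x - 21)/(x - 4)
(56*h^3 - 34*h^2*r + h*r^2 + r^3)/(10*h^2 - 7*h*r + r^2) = (-28*h^2 + 3*h*r + r^2)/(-5*h + r)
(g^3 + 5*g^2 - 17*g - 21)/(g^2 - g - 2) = (g^2 + 4*g - 21)/(g - 2)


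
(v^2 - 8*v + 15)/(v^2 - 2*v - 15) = (v - 3)/(v + 3)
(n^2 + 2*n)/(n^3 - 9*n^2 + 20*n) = (n + 2)/(n^2 - 9*n + 20)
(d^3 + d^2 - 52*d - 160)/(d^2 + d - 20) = (d^2 - 4*d - 32)/(d - 4)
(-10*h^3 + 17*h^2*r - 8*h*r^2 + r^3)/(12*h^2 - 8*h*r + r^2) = (5*h^2 - 6*h*r + r^2)/(-6*h + r)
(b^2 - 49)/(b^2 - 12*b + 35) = (b + 7)/(b - 5)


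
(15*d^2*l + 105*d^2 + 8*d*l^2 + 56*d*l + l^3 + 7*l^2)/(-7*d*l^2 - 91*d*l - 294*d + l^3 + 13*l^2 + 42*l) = (-15*d^2 - 8*d*l - l^2)/(7*d*l + 42*d - l^2 - 6*l)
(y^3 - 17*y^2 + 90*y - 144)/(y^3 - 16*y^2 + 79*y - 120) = (y - 6)/(y - 5)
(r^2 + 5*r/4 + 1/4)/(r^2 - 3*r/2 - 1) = (4*r^2 + 5*r + 1)/(2*(2*r^2 - 3*r - 2))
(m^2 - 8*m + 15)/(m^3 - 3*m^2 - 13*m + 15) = (m - 3)/(m^2 + 2*m - 3)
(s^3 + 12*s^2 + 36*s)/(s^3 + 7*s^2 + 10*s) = (s^2 + 12*s + 36)/(s^2 + 7*s + 10)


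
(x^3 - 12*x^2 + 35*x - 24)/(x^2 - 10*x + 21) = (x^2 - 9*x + 8)/(x - 7)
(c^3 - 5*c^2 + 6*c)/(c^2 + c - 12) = c*(c - 2)/(c + 4)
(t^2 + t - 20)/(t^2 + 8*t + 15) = (t - 4)/(t + 3)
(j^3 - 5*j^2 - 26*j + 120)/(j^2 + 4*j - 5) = (j^2 - 10*j + 24)/(j - 1)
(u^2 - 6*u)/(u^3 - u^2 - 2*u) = (6 - u)/(-u^2 + u + 2)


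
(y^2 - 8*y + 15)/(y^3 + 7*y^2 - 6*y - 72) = (y - 5)/(y^2 + 10*y + 24)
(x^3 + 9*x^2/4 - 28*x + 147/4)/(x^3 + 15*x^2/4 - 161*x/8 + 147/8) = 2*(x - 3)/(2*x - 3)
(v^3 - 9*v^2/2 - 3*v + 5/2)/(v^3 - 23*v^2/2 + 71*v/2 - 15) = (v + 1)/(v - 6)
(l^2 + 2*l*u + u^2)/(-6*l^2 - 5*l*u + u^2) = (l + u)/(-6*l + u)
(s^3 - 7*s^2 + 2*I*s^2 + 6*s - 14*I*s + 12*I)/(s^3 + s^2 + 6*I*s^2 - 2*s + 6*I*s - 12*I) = (s^2 + s*(-6 + 2*I) - 12*I)/(s^2 + s*(2 + 6*I) + 12*I)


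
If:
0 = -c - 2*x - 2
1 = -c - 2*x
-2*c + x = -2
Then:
No Solution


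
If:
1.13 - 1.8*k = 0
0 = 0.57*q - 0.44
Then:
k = 0.63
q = 0.77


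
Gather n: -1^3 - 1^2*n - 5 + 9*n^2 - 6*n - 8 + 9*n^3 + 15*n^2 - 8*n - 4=9*n^3 + 24*n^2 - 15*n - 18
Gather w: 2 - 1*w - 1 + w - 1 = 0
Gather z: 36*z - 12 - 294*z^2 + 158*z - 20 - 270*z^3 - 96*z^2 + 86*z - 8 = -270*z^3 - 390*z^2 + 280*z - 40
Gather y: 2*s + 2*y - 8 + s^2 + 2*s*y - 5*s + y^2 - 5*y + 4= s^2 - 3*s + y^2 + y*(2*s - 3) - 4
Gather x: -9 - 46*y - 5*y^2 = -5*y^2 - 46*y - 9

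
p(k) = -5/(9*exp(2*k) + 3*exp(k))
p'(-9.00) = 13505.14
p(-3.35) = -42.98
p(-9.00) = -13500.14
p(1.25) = -0.04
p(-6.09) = -730.74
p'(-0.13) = 0.90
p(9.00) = 0.00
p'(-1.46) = 5.97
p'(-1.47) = 6.04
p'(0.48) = 0.32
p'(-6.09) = 735.67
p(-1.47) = -4.29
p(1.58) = -0.02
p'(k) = -5*(-18*exp(2*k) - 3*exp(k))/(9*exp(2*k) + 3*exp(k))^2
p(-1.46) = -4.23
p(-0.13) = -0.52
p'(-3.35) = 47.07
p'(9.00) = 0.00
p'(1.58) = 0.04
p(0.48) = -0.18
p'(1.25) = 0.08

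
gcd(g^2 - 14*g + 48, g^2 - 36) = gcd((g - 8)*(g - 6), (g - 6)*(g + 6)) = g - 6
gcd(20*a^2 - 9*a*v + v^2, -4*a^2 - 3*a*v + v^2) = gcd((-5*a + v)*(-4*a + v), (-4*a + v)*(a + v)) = -4*a + v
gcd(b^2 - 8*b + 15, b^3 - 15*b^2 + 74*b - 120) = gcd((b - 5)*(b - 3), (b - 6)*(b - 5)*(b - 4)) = b - 5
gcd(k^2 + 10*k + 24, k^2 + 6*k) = k + 6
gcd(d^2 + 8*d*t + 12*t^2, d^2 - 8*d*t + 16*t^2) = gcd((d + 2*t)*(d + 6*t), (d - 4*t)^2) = 1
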